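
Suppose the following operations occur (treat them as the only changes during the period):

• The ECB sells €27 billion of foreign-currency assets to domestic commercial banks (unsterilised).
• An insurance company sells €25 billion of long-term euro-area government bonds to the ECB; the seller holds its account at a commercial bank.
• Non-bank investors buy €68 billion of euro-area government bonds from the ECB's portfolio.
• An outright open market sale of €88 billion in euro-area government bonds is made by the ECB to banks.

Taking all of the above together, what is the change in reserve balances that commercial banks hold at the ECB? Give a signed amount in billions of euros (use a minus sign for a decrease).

-€158 billion

FX sale €27 billion: the buying banks pay out of their reserve balances → −€27B.
Asset purchase (from non-banks) €25 billion: the ECB pays by crediting reserve accounts → +€25B.
Asset sale (to non-banks) €68 billion: the non-bank buyers' banks settle from reserves → −€68B.
OMO sale (to banks) €88 billion: the buying banks pay out of their reserve balances → −€88B.
Net: −27 + 25 − 68 − 88 = -€158 billion.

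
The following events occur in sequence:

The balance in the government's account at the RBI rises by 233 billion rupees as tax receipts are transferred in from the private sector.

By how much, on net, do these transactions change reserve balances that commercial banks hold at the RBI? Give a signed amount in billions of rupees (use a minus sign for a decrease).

Government account inflow 233 billion rupees: funds move from bank reserves into the government account → −233B.

-233 billion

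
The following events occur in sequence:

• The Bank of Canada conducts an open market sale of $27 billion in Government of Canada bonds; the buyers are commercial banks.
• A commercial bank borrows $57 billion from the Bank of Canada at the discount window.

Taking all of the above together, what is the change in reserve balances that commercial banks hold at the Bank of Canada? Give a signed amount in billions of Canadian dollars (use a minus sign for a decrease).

Bank of Canada balance sheet:
  Assets:      Securities −$27B, Loans to banks +$57B
  Liabilities: Bank reserves +$30B
Commercial banking system:
  Assets:      Reserves at CB +$30B, Securities +$27B
  Liabilities: Borrowings from CB +$57B
So the change in reserve balances that commercial banks hold at the Bank of Canada is +$30 billion.

+$30 billion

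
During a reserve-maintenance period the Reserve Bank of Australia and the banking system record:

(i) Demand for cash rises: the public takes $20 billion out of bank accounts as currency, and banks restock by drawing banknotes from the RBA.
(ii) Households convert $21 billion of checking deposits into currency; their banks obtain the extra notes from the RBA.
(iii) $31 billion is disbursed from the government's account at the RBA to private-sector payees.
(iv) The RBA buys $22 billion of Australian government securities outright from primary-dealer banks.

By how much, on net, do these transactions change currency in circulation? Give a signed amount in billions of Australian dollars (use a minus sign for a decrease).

+$41 billion

Currency withdrawal $20 billion: notes leave the central bank → +$20B.
Currency withdrawal $21 billion: notes leave the central bank → +$21B.
Government spending $31 billion: no currency enters or leaves circulation → 0.
OMO purchase (from banks) $22 billion: no currency enters or leaves circulation → 0.
Net: 20 + 21 + 0 + 0 = +$41 billion.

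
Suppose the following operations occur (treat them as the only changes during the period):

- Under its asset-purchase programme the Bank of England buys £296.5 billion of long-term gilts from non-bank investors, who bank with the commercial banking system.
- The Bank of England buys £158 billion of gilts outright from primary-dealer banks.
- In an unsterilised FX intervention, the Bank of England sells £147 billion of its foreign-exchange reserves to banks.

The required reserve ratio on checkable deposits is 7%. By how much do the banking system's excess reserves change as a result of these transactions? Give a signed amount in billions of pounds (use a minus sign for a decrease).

+£286.745 billion

Asset purchase (from non-banks) £296.5 billion: reserves +£296.5B, deposits +£296.5B.
OMO purchase (from banks) £158 billion: reserves +£158B, deposits 0.
FX sale £147 billion: reserves −£147B, deposits 0.
Totals: Δreserves = +£307.5B, Δdeposits = +£296.5B.
Δrequired reserves = 7% × +£296.5B = +£20.755B.
Δexcess reserves = Δreserves − Δrequired = +£307.5B − (+£20.755B) = +£286.745 billion.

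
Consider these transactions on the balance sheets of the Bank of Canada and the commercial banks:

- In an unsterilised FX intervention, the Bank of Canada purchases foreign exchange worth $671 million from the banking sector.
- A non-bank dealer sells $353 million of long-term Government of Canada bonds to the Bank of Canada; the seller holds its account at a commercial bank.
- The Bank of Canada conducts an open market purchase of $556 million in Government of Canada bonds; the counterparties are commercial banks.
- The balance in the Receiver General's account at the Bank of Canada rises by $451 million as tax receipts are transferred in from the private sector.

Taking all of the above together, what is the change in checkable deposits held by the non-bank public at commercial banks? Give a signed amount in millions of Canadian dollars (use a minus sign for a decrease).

FX purchase $671 million: the counterparty is a bank, so public deposits are unchanged → 0.
Asset purchase (from non-banks) $353 million: non-bank counterparties' bank balances rise → +$353M.
OMO purchase (from banks) $556 million: the counterparty is a bank, so public deposits are unchanged → 0.
Government account inflow $451 million: non-bank counterparties' bank balances fall → −$451M.
Net: 0 + 353 + 0 − 451 = -$98 million.

-$98 million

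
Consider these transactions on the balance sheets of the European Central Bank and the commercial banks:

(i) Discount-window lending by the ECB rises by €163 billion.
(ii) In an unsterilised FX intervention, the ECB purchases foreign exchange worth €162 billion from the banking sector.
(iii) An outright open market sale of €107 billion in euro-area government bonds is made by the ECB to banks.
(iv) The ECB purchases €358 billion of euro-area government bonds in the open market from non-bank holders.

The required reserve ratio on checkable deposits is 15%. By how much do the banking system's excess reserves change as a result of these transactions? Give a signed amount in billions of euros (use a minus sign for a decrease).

Discount-window loan €163 billion: reserves +€163B, deposits 0.
FX purchase €162 billion: reserves +€162B, deposits 0.
OMO sale (to banks) €107 billion: reserves −€107B, deposits 0.
Asset purchase (from non-banks) €358 billion: reserves +€358B, deposits +€358B.
Totals: Δreserves = +€576B, Δdeposits = +€358B.
Δrequired reserves = 15% × +€358B = +€53.7B.
Δexcess reserves = Δreserves − Δrequired = +€576B − (+€53.7B) = +€522.3 billion.

+€522.3 billion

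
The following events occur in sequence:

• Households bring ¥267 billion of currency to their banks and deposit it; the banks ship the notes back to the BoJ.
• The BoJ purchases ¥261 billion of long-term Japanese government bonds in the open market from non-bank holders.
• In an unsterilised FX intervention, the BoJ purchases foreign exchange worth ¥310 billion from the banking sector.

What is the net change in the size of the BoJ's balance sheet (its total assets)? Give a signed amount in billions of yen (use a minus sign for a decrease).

BoJ balance sheet:
  Assets:      Securities +¥261B, Foreign assets +¥310B
  Liabilities: Bank reserves +¥838B, Currency in circulation −¥267B
Change in total BoJ assets = +¥571 billion.

+¥571 billion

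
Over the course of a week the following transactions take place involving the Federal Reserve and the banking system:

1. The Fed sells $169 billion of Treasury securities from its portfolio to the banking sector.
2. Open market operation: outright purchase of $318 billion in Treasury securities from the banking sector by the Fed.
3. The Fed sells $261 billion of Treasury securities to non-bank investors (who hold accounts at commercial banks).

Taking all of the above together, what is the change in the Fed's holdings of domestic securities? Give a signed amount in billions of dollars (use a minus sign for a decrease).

Fed balance sheet:
  Assets:      Securities −$112B
  Liabilities: Bank reserves −$112B
So the change in the Fed's holdings of domestic securities is -$112 billion.

-$112 billion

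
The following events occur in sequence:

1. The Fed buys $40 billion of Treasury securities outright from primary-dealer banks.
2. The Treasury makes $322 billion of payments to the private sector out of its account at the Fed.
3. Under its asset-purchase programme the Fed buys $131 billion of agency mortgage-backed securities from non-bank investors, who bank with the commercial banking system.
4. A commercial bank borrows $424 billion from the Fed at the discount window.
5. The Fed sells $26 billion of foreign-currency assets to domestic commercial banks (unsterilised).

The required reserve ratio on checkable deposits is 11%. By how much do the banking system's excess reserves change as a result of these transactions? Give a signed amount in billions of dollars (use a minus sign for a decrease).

OMO purchase (from banks) $40 billion: reserves +$40B, deposits 0.
Government spending $322 billion: reserves +$322B, deposits +$322B.
Asset purchase (from non-banks) $131 billion: reserves +$131B, deposits +$131B.
Discount-window loan $424 billion: reserves +$424B, deposits 0.
FX sale $26 billion: reserves −$26B, deposits 0.
Totals: Δreserves = +$891B, Δdeposits = +$453B.
Δrequired reserves = 11% × +$453B = +$49.83B.
Δexcess reserves = Δreserves − Δrequired = +$891B − (+$49.83B) = +$841.17 billion.

+$841.17 billion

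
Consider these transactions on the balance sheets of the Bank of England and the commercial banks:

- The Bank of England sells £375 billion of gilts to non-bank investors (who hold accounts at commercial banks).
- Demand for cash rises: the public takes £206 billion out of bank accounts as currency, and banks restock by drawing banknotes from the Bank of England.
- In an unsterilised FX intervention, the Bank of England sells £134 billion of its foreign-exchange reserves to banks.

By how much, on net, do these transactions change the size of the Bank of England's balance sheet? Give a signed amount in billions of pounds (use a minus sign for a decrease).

-£509 billion

Bank of England balance sheet:
  Assets:      Securities −£375B, Foreign assets −£134B
  Liabilities: Bank reserves −£715B, Currency in circulation +£206B
Commercial banking system:
  Assets:      Reserves at CB −£715B, Foreign assets +£134B
  Liabilities: Checkable deposits −£581B
Change in total Bank of England assets = -£509 billion.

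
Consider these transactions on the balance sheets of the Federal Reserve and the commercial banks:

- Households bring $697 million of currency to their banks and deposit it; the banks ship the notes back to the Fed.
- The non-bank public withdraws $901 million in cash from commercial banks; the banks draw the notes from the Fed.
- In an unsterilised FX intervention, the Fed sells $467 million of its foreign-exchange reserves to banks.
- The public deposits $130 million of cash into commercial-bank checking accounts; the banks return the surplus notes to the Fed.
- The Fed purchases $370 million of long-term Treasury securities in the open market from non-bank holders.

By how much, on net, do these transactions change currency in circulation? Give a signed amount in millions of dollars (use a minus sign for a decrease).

Fed balance sheet:
  Assets:      Securities +$370M, Foreign assets −$467M
  Liabilities: Bank reserves −$171M, Currency in circulation +$74M
Commercial banking system:
  Assets:      Reserves at CB −$171M, Foreign assets +$467M
  Liabilities: Checkable deposits +$296M
So the change in currency in circulation is +$74 million.

+$74 million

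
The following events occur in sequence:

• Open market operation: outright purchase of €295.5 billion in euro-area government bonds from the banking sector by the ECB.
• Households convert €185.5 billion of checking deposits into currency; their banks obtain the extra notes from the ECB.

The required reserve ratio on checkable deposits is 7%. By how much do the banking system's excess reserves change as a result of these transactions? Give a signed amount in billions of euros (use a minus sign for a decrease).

OMO purchase (from banks) €295.5 billion: reserves +€295.5B, deposits 0.
Currency withdrawal €185.5 billion: reserves −€185.5B, deposits −€185.5B.
Totals: Δreserves = +€110B, Δdeposits = −€185.5B.
Δrequired reserves = 7% × −€185.5B = −€12.985B.
Δexcess reserves = Δreserves − Δrequired = +€110B − (−€12.985B) = +€122.985 billion.

+€122.985 billion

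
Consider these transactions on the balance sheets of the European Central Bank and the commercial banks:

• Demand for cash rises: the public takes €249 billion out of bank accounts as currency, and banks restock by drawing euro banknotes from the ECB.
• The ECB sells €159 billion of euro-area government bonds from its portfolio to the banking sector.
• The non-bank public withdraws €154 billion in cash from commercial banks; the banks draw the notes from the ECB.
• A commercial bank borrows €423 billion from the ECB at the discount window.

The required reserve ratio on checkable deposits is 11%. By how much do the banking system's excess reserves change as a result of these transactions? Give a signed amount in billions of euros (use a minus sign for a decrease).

Currency withdrawal €249 billion: reserves −€249B, deposits −€249B.
OMO sale (to banks) €159 billion: reserves −€159B, deposits 0.
Currency withdrawal €154 billion: reserves −€154B, deposits −€154B.
Discount-window loan €423 billion: reserves +€423B, deposits 0.
Totals: Δreserves = −€139B, Δdeposits = −€403B.
Δrequired reserves = 11% × −€403B = −€44.33B.
Δexcess reserves = Δreserves − Δrequired = −€139B − (−€44.33B) = -€94.67 billion.

-€94.67 billion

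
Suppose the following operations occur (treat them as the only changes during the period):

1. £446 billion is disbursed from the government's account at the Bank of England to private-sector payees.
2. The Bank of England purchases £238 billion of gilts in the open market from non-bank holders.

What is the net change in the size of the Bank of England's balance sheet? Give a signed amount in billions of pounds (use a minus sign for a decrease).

Government spending £446 billion: only the composition of liabilities changes → 0.
Asset purchase (from non-banks) £238 billion: a Bank of England asset is acquired → +£238B.
Net: 0 + 238 = +£238 billion.

+£238 billion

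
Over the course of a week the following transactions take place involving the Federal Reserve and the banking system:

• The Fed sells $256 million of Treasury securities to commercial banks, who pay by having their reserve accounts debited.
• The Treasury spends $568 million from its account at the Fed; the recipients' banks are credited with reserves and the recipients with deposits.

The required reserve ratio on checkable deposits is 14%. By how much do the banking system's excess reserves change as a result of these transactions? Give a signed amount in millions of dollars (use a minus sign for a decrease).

OMO sale (to banks) $256 million: reserves −$256M, deposits 0.
Government spending $568 million: reserves +$568M, deposits +$568M.
Totals: Δreserves = +$312M, Δdeposits = +$568M.
Δrequired reserves = 14% × +$568M = +$79.52M.
Δexcess reserves = Δreserves − Δrequired = +$312M − (+$79.52M) = +$232.48 million.

+$232.48 million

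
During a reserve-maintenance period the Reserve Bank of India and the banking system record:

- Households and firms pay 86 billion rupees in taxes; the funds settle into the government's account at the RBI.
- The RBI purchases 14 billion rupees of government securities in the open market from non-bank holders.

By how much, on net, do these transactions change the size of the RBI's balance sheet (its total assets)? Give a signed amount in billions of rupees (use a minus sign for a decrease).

Government account inflow 86 billion rupees: only the composition of liabilities changes → 0.
Asset purchase (from non-banks) 14 billion rupees: an RBI asset is acquired → +14B.
Net: 0 + 14 = +14 billion.

+14 billion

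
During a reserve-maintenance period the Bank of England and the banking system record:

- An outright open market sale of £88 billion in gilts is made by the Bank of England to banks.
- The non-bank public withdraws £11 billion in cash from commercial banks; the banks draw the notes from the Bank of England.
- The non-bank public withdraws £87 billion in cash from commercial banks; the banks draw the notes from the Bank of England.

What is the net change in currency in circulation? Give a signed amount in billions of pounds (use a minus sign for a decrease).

+£98 billion

OMO sale (to banks) £88 billion: no currency enters or leaves circulation → 0.
Currency withdrawal £11 billion: notes leave the central bank → +£11B.
Currency withdrawal £87 billion: notes leave the central bank → +£87B.
Net: 0 + 11 + 87 = +£98 billion.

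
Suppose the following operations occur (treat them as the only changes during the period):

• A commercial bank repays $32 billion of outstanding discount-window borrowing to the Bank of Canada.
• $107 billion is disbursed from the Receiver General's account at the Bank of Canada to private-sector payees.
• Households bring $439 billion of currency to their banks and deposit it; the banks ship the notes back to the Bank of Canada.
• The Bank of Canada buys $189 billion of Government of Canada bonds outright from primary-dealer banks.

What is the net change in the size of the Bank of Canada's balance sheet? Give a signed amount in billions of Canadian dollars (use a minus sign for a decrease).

+$157 billion

Discount-window repayment $32 billion: a Bank of Canada asset is shed → −$32B.
Government spending $107 billion: only the composition of liabilities changes → 0.
Currency deposit $439 billion: only the composition of liabilities changes → 0.
OMO purchase (from banks) $189 billion: a Bank of Canada asset is acquired → +$189B.
Net: −32 + 0 + 0 + 189 = +$157 billion.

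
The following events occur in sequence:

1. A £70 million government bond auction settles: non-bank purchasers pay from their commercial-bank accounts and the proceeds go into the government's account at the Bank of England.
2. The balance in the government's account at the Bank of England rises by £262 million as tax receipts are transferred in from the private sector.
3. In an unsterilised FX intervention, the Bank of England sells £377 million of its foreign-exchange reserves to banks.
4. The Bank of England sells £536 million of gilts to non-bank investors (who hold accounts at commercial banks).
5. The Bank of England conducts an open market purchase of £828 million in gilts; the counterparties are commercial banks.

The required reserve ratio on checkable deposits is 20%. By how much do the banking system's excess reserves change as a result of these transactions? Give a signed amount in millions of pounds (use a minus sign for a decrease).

Government account inflow £70 million: reserves −£70M, deposits −£70M.
Government account inflow £262 million: reserves −£262M, deposits −£262M.
FX sale £377 million: reserves −£377M, deposits 0.
Asset sale (to non-banks) £536 million: reserves −£536M, deposits −£536M.
OMO purchase (from banks) £828 million: reserves +£828M, deposits 0.
Totals: Δreserves = −£417M, Δdeposits = −£868M.
Δrequired reserves = 20% × −£868M = −£173.6M.
Δexcess reserves = Δreserves − Δrequired = −£417M − (−£173.6M) = -£243.4 million.

-£243.4 million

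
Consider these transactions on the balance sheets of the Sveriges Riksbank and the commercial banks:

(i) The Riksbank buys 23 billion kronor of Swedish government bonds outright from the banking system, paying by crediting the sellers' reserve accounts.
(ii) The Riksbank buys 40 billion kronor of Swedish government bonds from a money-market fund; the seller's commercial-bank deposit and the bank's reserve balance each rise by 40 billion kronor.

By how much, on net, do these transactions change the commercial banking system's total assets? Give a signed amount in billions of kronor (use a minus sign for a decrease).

OMO purchase (from banks) 23 billion kronor: just an asset swap on bank balance sheets → 0.
Asset purchase (from non-banks) 40 billion kronor: bank balance sheets expand → +40B.
Net: 0 + 40 = +40 billion.

+40 billion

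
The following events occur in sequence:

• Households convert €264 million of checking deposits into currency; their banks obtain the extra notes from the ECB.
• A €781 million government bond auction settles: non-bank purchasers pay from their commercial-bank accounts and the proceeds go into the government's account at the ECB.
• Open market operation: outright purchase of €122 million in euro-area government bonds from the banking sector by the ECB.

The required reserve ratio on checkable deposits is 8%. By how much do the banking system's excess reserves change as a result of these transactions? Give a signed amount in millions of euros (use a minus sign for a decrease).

Currency withdrawal €264 million: reserves −€264M, deposits −€264M.
Government account inflow €781 million: reserves −€781M, deposits −€781M.
OMO purchase (from banks) €122 million: reserves +€122M, deposits 0.
Totals: Δreserves = −€923M, Δdeposits = −€1045M.
Δrequired reserves = 8% × −€1045M = −€83.6M.
Δexcess reserves = Δreserves − Δrequired = −€923M − (−€83.6M) = -€839.4 million.

-€839.4 million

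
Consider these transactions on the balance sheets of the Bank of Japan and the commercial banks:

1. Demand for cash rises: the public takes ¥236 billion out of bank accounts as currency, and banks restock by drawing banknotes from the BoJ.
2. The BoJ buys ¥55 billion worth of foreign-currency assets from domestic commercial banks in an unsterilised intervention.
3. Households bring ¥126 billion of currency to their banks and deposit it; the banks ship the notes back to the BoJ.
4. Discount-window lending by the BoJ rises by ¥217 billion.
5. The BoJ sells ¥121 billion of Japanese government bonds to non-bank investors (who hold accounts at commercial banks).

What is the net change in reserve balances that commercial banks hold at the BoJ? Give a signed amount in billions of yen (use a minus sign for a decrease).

+¥41 billion

BoJ balance sheet:
  Assets:      Securities −¥121B, Loans to banks +¥217B, Foreign assets +¥55B
  Liabilities: Bank reserves +¥41B, Currency in circulation +¥110B
Commercial banking system:
  Assets:      Reserves at CB +¥41B, Foreign assets −¥55B
  Liabilities: Checkable deposits −¥231B, Borrowings from CB +¥217B
So the change in reserve balances that commercial banks hold at the BoJ is +¥41 billion.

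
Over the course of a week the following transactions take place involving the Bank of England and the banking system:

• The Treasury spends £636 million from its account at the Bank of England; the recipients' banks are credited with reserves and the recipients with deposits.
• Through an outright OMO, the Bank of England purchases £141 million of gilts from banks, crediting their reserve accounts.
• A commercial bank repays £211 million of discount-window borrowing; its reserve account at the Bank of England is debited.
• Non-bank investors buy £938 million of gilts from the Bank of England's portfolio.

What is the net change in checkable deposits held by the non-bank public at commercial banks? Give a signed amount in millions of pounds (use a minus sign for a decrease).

Government spending £636 million: non-bank counterparties' bank balances rise → +£636M.
OMO purchase (from banks) £141 million: the counterparty is a bank, so public deposits are unchanged → 0.
Discount-window repayment £211 million: the counterparty is a bank, so public deposits are unchanged → 0.
Asset sale (to non-banks) £938 million: non-bank counterparties' bank balances fall → −£938M.
Net: 636 + 0 + 0 − 938 = -£302 million.

-£302 million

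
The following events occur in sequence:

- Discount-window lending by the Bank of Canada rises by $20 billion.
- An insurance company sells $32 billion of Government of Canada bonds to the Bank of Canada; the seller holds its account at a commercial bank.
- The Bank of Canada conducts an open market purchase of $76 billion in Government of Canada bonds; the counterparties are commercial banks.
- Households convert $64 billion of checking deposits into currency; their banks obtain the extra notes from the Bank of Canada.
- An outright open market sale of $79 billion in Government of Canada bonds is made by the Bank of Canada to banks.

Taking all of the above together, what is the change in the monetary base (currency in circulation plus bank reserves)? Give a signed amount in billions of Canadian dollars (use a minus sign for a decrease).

+$49 billion

Discount-window loan $20 billion: Bank of Canada balance sheet expands → +$20B.
Asset purchase (from non-banks) $32 billion: Bank of Canada balance sheet expands → +$32B.
OMO purchase (from banks) $76 billion: Bank of Canada balance sheet expands → +$76B.
Currency withdrawal $64 billion: just a shift between currency and reserves — both are base money → 0.
OMO sale (to banks) $79 billion: Bank of Canada balance sheet contracts → −$79B.
Net: 20 + 32 + 76 + 0 − 79 = +$49 billion.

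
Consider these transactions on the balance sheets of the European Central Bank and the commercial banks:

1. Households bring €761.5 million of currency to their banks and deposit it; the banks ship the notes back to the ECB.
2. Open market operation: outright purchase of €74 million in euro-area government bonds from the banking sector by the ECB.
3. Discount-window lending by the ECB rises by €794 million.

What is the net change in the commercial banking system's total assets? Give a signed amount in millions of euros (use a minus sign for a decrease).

+€1555.5 million

ECB balance sheet:
  Assets:      Securities +€74M, Loans to banks +€794M
  Liabilities: Bank reserves +€1629.5M, Currency in circulation −€761.5M
Commercial banking system:
  Assets:      Reserves at CB +€1629.5M, Securities −€74M
  Liabilities: Checkable deposits +€761.5M, Borrowings from CB +€794M
Change in total bank assets = +€1555.5 million.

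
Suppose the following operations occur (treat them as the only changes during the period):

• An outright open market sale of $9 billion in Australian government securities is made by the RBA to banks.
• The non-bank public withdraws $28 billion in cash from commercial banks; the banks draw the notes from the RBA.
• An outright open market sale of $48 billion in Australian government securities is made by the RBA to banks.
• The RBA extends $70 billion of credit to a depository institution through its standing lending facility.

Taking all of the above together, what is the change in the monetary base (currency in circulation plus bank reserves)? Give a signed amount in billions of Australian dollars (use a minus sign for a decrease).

RBA balance sheet:
  Assets:      Securities −$57B, Loans to banks +$70B
  Liabilities: Bank reserves −$15B, Currency in circulation +$28B
Commercial banking system:
  Assets:      Reserves at CB −$15B, Securities +$57B
  Liabilities: Checkable deposits −$28B, Borrowings from CB +$70B
Monetary base = currency + reserves: +$28B + (−$15B) = +$13 billion.

+$13 billion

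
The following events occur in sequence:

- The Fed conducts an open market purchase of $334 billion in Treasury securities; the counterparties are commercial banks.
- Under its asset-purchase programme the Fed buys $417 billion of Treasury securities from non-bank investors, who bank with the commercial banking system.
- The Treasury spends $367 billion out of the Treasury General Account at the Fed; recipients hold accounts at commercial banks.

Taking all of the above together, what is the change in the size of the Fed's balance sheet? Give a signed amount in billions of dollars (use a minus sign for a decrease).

+$751 billion

Fed balance sheet:
  Assets:      Securities +$751B
  Liabilities: Bank reserves +$1118B, Government deposits −$367B
Change in total Fed assets = +$751 billion.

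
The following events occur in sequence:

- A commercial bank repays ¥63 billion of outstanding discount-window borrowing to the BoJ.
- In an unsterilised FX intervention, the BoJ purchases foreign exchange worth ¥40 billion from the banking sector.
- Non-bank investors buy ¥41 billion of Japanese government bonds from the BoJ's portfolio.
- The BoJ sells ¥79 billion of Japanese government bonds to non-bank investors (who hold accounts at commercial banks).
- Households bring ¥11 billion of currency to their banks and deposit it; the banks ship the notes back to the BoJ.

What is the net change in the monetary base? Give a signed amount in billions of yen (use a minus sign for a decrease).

-¥143 billion

BoJ balance sheet:
  Assets:      Securities −¥120B, Loans to banks −¥63B, Foreign assets +¥40B
  Liabilities: Bank reserves −¥132B, Currency in circulation −¥11B
Monetary base = currency + reserves: −¥11B + (−¥132B) = -¥143 billion.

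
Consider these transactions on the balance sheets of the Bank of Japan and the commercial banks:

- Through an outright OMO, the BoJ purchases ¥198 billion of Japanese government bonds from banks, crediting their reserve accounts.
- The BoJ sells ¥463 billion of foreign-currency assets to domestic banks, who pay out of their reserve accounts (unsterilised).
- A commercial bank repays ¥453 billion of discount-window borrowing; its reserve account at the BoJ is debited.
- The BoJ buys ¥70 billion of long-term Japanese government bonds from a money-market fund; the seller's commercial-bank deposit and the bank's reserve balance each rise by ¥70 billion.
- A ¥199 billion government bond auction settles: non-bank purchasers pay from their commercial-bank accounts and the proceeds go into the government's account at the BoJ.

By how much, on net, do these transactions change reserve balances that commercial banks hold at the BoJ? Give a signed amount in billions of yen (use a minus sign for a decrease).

-¥847 billion

BoJ balance sheet:
  Assets:      Securities +¥268B, Loans to banks −¥453B, Foreign assets −¥463B
  Liabilities: Bank reserves −¥847B, Government deposits +¥199B
Commercial banking system:
  Assets:      Reserves at CB −¥847B, Securities −¥198B, Foreign assets +¥463B
  Liabilities: Checkable deposits −¥129B, Borrowings from CB −¥453B
So the change in reserve balances that commercial banks hold at the BoJ is -¥847 billion.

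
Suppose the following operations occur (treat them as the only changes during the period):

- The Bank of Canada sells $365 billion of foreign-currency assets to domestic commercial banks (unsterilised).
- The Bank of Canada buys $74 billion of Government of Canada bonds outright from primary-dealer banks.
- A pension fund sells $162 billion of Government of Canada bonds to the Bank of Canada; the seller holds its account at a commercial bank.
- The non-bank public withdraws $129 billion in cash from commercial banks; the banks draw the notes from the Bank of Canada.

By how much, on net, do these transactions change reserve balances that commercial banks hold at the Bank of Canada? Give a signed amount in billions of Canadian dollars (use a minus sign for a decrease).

-$258 billion

Bank of Canada balance sheet:
  Assets:      Securities +$236B, Foreign assets −$365B
  Liabilities: Bank reserves −$258B, Currency in circulation +$129B
So the change in reserve balances that commercial banks hold at the Bank of Canada is -$258 billion.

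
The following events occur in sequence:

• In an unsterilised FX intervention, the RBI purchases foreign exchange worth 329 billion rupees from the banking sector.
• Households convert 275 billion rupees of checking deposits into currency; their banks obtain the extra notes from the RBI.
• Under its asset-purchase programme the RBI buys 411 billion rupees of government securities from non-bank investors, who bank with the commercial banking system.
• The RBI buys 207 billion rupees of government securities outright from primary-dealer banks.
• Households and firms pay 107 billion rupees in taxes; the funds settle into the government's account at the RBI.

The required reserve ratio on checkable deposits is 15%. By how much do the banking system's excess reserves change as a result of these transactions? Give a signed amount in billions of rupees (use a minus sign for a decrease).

+560.65 billion

FX purchase 329 billion rupees: reserves +329B, deposits 0.
Currency withdrawal 275 billion rupees: reserves −275B, deposits −275B.
Asset purchase (from non-banks) 411 billion rupees: reserves +411B, deposits +411B.
OMO purchase (from banks) 207 billion rupees: reserves +207B, deposits 0.
Government account inflow 107 billion rupees: reserves −107B, deposits −107B.
Totals: Δreserves = +565B, Δdeposits = +29B.
Δrequired reserves = 15% × +29B = +4.35B.
Δexcess reserves = Δreserves − Δrequired = +565B − (+4.35B) = +560.65 billion.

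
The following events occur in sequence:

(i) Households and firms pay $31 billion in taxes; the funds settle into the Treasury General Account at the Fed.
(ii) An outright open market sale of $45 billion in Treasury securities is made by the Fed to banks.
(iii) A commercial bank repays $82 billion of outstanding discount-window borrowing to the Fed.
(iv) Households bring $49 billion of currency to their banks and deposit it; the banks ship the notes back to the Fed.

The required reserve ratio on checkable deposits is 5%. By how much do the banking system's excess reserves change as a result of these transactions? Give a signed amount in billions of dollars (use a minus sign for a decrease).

Government account inflow $31 billion: reserves −$31B, deposits −$31B.
OMO sale (to banks) $45 billion: reserves −$45B, deposits 0.
Discount-window repayment $82 billion: reserves −$82B, deposits 0.
Currency deposit $49 billion: reserves +$49B, deposits +$49B.
Totals: Δreserves = −$109B, Δdeposits = +$18B.
Δrequired reserves = 5% × +$18B = +$0.9B.
Δexcess reserves = Δreserves − Δrequired = −$109B − (+$0.9B) = -$109.9 billion.

-$109.9 billion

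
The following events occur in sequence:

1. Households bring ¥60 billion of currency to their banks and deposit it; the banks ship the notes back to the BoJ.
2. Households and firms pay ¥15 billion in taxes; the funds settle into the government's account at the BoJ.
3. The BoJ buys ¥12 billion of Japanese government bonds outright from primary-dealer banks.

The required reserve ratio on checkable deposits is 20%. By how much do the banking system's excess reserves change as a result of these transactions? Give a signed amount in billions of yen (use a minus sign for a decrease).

Currency deposit ¥60 billion: reserves +¥60B, deposits +¥60B.
Government account inflow ¥15 billion: reserves −¥15B, deposits −¥15B.
OMO purchase (from banks) ¥12 billion: reserves +¥12B, deposits 0.
Totals: Δreserves = +¥57B, Δdeposits = +¥45B.
Δrequired reserves = 20% × +¥45B = +¥9B.
Δexcess reserves = Δreserves − Δrequired = +¥57B − (+¥9B) = +¥48 billion.

+¥48 billion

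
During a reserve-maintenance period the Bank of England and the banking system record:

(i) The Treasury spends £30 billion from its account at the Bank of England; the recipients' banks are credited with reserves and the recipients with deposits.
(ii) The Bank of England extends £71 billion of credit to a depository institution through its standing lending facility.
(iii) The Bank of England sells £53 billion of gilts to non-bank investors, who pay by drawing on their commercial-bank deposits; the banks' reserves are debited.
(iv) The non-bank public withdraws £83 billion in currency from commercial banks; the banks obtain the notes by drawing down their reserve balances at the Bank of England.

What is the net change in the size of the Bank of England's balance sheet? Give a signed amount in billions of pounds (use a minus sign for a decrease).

Bank of England balance sheet:
  Assets:      Securities −£53B, Loans to banks +£71B
  Liabilities: Bank reserves −£35B, Currency in circulation +£83B, Government deposits −£30B
Commercial banking system:
  Assets:      Reserves at CB −£35B
  Liabilities: Checkable deposits −£106B, Borrowings from CB +£71B
Change in total Bank of England assets = +£18 billion.

+£18 billion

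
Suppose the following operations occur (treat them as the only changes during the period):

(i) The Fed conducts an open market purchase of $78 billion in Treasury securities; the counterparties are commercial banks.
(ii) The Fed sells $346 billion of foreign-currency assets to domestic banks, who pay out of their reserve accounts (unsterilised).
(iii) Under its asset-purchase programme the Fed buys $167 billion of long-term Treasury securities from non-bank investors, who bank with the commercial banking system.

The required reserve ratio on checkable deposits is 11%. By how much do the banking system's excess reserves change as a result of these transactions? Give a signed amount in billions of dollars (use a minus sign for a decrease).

-$119.37 billion

OMO purchase (from banks) $78 billion: reserves +$78B, deposits 0.
FX sale $346 billion: reserves −$346B, deposits 0.
Asset purchase (from non-banks) $167 billion: reserves +$167B, deposits +$167B.
Totals: Δreserves = −$101B, Δdeposits = +$167B.
Δrequired reserves = 11% × +$167B = +$18.37B.
Δexcess reserves = Δreserves − Δrequired = −$101B − (+$18.37B) = -$119.37 billion.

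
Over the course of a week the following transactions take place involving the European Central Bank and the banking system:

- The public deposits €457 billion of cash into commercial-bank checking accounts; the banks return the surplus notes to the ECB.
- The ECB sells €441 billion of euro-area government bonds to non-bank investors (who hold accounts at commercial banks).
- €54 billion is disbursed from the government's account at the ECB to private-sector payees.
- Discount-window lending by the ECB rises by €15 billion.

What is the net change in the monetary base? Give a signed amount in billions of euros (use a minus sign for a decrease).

-€372 billion

Currency deposit €457 billion: just a shift between currency and reserves — both are base money → 0.
Asset sale (to non-banks) €441 billion: ECB balance sheet contracts → −€441B.
Government spending €54 billion: a non-base liability converts back to reserves → +€54B.
Discount-window loan €15 billion: ECB balance sheet expands → +€15B.
Net: 0 − 441 + 54 + 15 = -€372 billion.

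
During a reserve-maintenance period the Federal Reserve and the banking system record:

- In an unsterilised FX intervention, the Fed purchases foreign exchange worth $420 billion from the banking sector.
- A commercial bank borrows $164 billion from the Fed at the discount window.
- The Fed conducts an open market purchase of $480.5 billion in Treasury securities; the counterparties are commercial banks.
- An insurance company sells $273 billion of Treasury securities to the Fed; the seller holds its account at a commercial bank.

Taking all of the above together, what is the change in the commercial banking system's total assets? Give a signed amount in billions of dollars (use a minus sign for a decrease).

FX purchase $420 billion: just an asset swap on bank balance sheets → 0.
Discount-window loan $164 billion: bank balance sheets expand → +$164B.
OMO purchase (from banks) $480.5 billion: just an asset swap on bank balance sheets → 0.
Asset purchase (from non-banks) $273 billion: bank balance sheets expand → +$273B.
Net: 0 + 164 + 0 + 273 = +$437 billion.

+$437 billion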